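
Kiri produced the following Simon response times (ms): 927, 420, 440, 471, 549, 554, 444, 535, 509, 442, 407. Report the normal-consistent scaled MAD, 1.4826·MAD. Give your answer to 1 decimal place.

Sorted: 407, 420, 440, 442, 444, 471, 509, 535, 549, 554, 927 → median = 471
|x − 471| sorted: 0, 27, 29, 31, 38, 51, 64, 64, 78, 83, 456 → MAD = 51
Robust SD ≈ 1.4826 × 51 = 75.613

75.6 ms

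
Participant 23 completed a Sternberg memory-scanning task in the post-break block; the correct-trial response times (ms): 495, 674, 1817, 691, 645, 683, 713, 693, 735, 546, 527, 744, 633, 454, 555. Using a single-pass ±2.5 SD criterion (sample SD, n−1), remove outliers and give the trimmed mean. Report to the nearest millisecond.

628 ms

n = 15, ΣRT = 10605, M = 707.000
Σ(x−M)² = 1436104.00; s = √(1436104.00/14) = 320.279
Cutoffs: 707.000 ± 2.5·320.279 → [-93.7, 1507.7]
Outside: 1817 → excluded.
Retained (n=14): Σ = 8788, mean = 8788/14 = 627.714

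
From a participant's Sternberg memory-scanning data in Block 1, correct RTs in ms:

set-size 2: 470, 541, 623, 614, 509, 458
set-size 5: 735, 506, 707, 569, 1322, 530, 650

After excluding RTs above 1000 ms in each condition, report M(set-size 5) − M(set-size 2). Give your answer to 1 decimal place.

80.3 ms

set-size 5: exclude 1322
M(set-size 2) = 3215/6 = 535.833
M(set-size 5) = 3697/6 = 616.167
Difference = 616.167 − 535.833 = 80.333 ms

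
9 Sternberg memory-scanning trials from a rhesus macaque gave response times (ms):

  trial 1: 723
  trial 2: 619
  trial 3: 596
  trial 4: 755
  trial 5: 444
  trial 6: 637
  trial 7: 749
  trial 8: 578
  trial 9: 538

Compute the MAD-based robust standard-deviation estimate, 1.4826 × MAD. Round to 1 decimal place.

120.1 ms

Sorted: 444, 538, 578, 596, 619, 637, 723, 749, 755 → median = 619
|x − 619| sorted: 0, 18, 23, 41, 81, 104, 130, 136, 175 → MAD = 81
Robust SD ≈ 1.4826 × 81 = 120.091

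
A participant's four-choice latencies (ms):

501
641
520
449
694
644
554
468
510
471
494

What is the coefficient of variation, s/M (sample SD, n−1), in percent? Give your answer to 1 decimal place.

15.3%

n = 11, Σ = 5946, M = 540.5455
Σ(x−M)² = 68088.727; s = √(68088.727/10) = 82.5159
CV = 82.5159 / 540.5455 = 0.15265 = 15.265%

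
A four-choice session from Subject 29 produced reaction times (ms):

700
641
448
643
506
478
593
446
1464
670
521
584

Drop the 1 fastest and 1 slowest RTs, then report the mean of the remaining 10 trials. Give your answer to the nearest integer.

578 ms

Sorted: 446, 448, 478, 506, 521, 584, 593, 641, 643, 670, 700, 1464
Drop lowest 1 (446) and highest 1 (1464)
Remaining (n=10): Σ = 5784, mean = 5784/10 = 578.400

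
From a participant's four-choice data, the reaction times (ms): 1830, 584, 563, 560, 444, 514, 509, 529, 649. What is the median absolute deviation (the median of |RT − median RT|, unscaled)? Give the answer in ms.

46 ms

Sorted: 444, 509, 514, 529, 560, 563, 584, 649, 1830 → median = 560
|x − 560|: 1270, 24, 3, 0, 116, 46, 51, 31, 89
Sorted deviations: 0, 3, 24, 31, 46, 51, 89, 116, 1270 → MAD = 46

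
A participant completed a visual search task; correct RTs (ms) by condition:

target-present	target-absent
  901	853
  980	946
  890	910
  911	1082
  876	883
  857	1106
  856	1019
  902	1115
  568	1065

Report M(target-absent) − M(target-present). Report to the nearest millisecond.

138 ms

M(target-present) = 7741/9 = 860.111
M(target-absent) = 8979/9 = 997.667
Difference = 997.667 − 860.111 = 137.556 ms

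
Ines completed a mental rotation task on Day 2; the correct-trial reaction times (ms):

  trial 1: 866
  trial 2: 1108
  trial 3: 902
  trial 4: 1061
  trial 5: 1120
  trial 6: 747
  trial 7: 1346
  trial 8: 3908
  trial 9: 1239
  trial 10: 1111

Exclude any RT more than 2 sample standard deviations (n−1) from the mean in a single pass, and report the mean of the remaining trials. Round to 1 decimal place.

n = 10, ΣRT = 13408, M = 1340.800
Σ(x−M)² = 7605529.60; s = √(7605529.60/9) = 919.271
Cutoffs: 1340.800 ± 2·919.271 → [-497.7, 3179.3]
Outside: 3908 → excluded.
Retained (n=9): Σ = 9500, mean = 9500/9 = 1055.556

1055.6 ms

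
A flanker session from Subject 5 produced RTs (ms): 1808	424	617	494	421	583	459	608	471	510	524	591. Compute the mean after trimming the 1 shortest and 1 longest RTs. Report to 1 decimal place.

Sorted: 421, 424, 459, 471, 494, 510, 524, 583, 591, 608, 617, 1808
Drop lowest 1 (421) and highest 1 (1808)
Remaining (n=10): Σ = 5281, mean = 5281/10 = 528.100

528.1 ms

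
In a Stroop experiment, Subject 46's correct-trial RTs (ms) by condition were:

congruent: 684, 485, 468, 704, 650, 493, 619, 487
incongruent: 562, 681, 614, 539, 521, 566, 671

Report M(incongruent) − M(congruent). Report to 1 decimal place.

M(congruent) = 4590/8 = 573.750
M(incongruent) = 4154/7 = 593.429
Difference = 593.429 − 573.750 = 19.679 ms

19.7 ms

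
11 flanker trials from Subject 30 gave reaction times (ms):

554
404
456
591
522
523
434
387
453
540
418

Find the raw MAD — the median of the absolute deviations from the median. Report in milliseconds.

Sorted: 387, 404, 418, 434, 453, 456, 522, 523, 540, 554, 591 → median = 456
|x − 456|: 98, 52, 0, 135, 66, 67, 22, 69, 3, 84, 38
Sorted deviations: 0, 3, 22, 38, 52, 66, 67, 69, 84, 98, 135 → MAD = 66

66 ms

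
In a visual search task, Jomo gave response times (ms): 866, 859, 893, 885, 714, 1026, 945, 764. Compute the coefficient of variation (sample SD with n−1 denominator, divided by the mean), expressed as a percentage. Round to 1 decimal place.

n = 8, Σ = 6952, M = 869.0000
Σ(x−M)² = 66416.000; s = √(66416.000/7) = 97.4064
CV = 97.4064 / 869.0000 = 0.11209 = 11.209%

11.2%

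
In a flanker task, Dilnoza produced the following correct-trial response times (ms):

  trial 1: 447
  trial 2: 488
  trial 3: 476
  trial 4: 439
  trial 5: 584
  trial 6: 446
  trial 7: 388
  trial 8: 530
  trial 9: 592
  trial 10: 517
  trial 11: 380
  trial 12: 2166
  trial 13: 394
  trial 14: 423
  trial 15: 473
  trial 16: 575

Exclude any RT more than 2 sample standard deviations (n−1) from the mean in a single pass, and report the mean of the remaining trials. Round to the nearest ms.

477 ms

n = 16, ΣRT = 9318, M = 582.375
Σ(x−M)² = 2744323.75; s = √(2744323.75/15) = 427.732
Cutoffs: 582.375 ± 2·427.732 → [-273.1, 1437.8]
Outside: 2166 → excluded.
Retained (n=15): Σ = 7152, mean = 7152/15 = 476.800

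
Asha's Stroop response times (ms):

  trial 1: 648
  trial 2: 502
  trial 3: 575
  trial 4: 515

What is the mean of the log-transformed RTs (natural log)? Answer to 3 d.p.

6.323

ln(RT): 6.4739, 6.2186, 6.3544, 6.2442
Σ ln(RT) = 25.2910
Mean = 25.2910/4 = 6.32276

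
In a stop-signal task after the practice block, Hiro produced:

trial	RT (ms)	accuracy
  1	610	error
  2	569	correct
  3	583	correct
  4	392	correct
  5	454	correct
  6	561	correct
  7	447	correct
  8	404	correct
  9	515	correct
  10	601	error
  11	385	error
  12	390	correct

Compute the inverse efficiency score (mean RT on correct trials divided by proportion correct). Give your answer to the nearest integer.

639 ms

Correct trials (n=9): 569, 583, 392, 454, 561, 447, 404, 515, 390
Mean correct RT = 4315/9 = 479.4444 ms
Proportion correct = 9/12
IES = 479.4444 / (9/12) = 639.259 ms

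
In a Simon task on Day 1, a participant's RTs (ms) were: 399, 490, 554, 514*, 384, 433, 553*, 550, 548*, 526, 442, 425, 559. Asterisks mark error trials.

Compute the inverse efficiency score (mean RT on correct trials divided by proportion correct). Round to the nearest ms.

619 ms

Correct trials (n=10): 399, 490, 554, 384, 433, 550, 526, 442, 425, 559
Mean correct RT = 4762/10 = 476.2000 ms
Proportion correct = 10/13
IES = 476.2000 / (10/13) = 619.060 ms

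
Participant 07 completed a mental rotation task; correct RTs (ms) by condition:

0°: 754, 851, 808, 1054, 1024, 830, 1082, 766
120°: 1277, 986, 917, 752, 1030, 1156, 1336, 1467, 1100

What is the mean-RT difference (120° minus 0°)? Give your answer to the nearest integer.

M(0°) = 7169/8 = 896.125
M(120°) = 10021/9 = 1113.444
Difference = 1113.444 − 896.125 = 217.319 ms

217 ms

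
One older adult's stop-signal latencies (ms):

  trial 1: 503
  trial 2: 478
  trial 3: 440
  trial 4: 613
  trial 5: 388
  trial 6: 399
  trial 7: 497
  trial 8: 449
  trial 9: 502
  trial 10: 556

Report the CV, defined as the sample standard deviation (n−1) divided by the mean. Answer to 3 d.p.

0.142

n = 10, Σ = 4825, M = 482.5000
Σ(x−M)² = 42294.500; s = √(42294.500/9) = 68.5521
CV = 68.5521 / 482.5000 = 0.14208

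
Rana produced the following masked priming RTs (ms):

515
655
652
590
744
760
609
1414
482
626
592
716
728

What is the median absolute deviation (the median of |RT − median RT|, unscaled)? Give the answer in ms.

64 ms

Sorted: 482, 515, 590, 592, 609, 626, 652, 655, 716, 728, 744, 760, 1414 → median = 652
|x − 652|: 137, 3, 0, 62, 92, 108, 43, 762, 170, 26, 60, 64, 76
Sorted deviations: 0, 3, 26, 43, 60, 62, 64, 76, 92, 108, 137, 170, 762 → MAD = 64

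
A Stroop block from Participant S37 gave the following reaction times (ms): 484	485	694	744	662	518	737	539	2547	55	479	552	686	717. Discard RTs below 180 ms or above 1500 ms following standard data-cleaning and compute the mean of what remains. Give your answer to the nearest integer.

Excluded: 55, 2547
Retained (n=12): Σ = 7297
Mean = 7297/12 = 608.0833

608 ms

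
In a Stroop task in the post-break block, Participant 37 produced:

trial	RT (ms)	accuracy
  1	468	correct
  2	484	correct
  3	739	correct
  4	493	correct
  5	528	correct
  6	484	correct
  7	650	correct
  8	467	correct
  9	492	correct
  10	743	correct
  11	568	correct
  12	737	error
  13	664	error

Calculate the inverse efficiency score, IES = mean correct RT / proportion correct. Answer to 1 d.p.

657.1 ms

Correct trials (n=11): 468, 484, 739, 493, 528, 484, 650, 467, 492, 743, 568
Mean correct RT = 6116/11 = 556.0000 ms
Proportion correct = 11/13
IES = 556.0000 / (11/13) = 657.091 ms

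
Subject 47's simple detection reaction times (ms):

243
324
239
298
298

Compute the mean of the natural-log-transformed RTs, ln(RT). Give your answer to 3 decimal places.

ln(RT): 5.4931, 5.7807, 5.4765, 5.6971, 5.6971
Σ ln(RT) = 28.1445
Mean = 28.1445/5 = 5.62889

5.629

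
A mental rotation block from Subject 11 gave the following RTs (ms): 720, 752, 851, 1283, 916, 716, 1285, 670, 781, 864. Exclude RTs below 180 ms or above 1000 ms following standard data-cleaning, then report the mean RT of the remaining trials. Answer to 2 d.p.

Excluded: 1283, 1285
Retained (n=8): Σ = 6270
Mean = 6270/8 = 783.7500

783.75 ms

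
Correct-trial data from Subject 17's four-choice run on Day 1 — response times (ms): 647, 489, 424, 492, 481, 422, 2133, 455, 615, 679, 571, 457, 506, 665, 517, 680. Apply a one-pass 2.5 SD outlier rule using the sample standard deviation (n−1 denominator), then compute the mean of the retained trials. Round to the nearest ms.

n = 16, ΣRT = 10233, M = 639.562
Σ(x−M)² = 2503191.94; s = √(2503191.94/15) = 408.509
Cutoffs: 639.562 ± 2.5·408.509 → [-381.7, 1660.8]
Outside: 2133 → excluded.
Retained (n=15): Σ = 8100, mean = 8100/15 = 540.000

540 ms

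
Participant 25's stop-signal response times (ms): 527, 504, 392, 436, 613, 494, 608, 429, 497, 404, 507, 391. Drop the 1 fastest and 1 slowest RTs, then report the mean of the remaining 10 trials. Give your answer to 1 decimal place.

479.8 ms

Sorted: 391, 392, 404, 429, 436, 494, 497, 504, 507, 527, 608, 613
Drop lowest 1 (391) and highest 1 (613)
Remaining (n=10): Σ = 4798, mean = 4798/10 = 479.800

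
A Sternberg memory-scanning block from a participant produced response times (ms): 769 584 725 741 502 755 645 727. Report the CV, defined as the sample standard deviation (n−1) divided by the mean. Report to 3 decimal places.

0.140

n = 8, Σ = 5448, M = 681.0000
Σ(x−M)² = 63618.000; s = √(63618.000/7) = 95.3325
CV = 95.3325 / 681.0000 = 0.13999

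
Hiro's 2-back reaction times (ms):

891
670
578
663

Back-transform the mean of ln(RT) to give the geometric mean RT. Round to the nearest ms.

692 ms

ln(RT): 6.7923, 6.5073, 6.3596, 6.4968
Mean ln(RT) = 26.1560/4 = 6.53899
Geometric mean = exp(6.53899) = 691.59 ms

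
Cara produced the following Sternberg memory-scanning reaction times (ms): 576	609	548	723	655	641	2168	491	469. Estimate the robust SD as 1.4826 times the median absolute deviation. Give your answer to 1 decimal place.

90.4 ms

Sorted: 469, 491, 548, 576, 609, 641, 655, 723, 2168 → median = 609
|x − 609| sorted: 0, 32, 33, 46, 61, 114, 118, 140, 1559 → MAD = 61
Robust SD ≈ 1.4826 × 61 = 90.439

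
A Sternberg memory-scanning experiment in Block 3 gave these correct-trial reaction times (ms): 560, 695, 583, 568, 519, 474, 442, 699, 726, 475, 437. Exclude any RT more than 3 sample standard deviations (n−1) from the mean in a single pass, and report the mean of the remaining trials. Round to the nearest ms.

n = 11, ΣRT = 6178, M = 561.636
Σ(x−M)² = 111020.55; s = √(111020.55/10) = 105.366
Cutoffs: 561.636 ± 3·105.366 → [245.5, 877.7]
No RTs fall outside the cutoffs; all 11 retained. Mean = 6178/11 = 561.636

562 ms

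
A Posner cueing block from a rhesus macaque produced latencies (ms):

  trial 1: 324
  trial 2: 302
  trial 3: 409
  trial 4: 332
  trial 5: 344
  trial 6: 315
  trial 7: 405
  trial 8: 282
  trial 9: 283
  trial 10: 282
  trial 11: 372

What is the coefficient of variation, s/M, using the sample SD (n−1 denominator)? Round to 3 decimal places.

0.140

n = 11, Σ = 3650, M = 331.8182
Σ(x−M)² = 21655.636; s = √(21655.636/10) = 46.5356
CV = 46.5356 / 331.8182 = 0.14024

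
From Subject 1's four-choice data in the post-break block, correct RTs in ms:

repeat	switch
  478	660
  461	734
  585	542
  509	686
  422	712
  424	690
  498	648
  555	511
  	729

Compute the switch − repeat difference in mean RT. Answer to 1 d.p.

M(repeat) = 3932/8 = 491.500
M(switch) = 5912/9 = 656.889
Difference = 656.889 − 491.500 = 165.389 ms

165.4 ms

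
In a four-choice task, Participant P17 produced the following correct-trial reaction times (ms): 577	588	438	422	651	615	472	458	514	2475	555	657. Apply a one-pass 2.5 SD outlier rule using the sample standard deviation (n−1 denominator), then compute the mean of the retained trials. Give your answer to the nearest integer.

n = 12, ΣRT = 8422, M = 701.833
Σ(x−M)² = 3501829.67; s = √(3501829.67/11) = 564.223
Cutoffs: 701.833 ± 2.5·564.223 → [-708.7, 2112.4]
Outside: 2475 → excluded.
Retained (n=11): Σ = 5947, mean = 5947/11 = 540.636

541 ms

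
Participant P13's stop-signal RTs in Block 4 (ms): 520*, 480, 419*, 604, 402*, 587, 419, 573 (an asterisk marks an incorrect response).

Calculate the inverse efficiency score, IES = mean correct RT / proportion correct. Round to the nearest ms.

Correct trials (n=5): 480, 604, 587, 419, 573
Mean correct RT = 2663/5 = 532.6000 ms
Proportion correct = 5/8
IES = 532.6000 / (5/8) = 852.160 ms

852 ms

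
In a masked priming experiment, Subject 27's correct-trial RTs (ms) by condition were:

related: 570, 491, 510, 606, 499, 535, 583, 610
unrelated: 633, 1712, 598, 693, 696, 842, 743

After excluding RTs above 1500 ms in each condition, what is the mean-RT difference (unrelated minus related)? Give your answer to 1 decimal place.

150.3 ms

unrelated: exclude 1712
M(related) = 4404/8 = 550.500
M(unrelated) = 4205/6 = 700.833
Difference = 700.833 − 550.500 = 150.333 ms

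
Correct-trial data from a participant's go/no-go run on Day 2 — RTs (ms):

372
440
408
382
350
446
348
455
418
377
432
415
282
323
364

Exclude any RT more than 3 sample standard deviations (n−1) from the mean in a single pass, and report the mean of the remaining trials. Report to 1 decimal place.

n = 15, ΣRT = 5812, M = 387.467
Σ(x−M)² = 34011.73; s = √(34011.73/14) = 49.289
Cutoffs: 387.467 ± 3·49.289 → [239.6, 535.3]
No RTs fall outside the cutoffs; all 15 retained. Mean = 5812/15 = 387.467

387.5 ms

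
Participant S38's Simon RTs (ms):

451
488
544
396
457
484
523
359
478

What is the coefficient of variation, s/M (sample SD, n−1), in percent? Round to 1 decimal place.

12.5%

n = 9, Σ = 4180, M = 464.4444
Σ(x−M)² = 26918.222; s = √(26918.222/8) = 58.0067
CV = 58.0067 / 464.4444 = 0.12489 = 12.489%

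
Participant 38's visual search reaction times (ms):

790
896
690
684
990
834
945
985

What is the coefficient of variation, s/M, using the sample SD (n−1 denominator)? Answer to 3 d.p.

0.144

n = 8, Σ = 6814, M = 851.7500
Σ(x−M)² = 105953.500; s = √(105953.500/7) = 123.0293
CV = 123.0293 / 851.7500 = 0.14444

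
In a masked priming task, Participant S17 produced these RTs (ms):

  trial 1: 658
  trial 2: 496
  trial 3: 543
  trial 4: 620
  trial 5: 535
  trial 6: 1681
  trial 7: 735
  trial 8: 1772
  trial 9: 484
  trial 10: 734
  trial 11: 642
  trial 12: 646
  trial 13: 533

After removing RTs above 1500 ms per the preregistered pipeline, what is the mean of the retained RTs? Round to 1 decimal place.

Excluded: 1681, 1772
Retained (n=11): Σ = 6626
Mean = 6626/11 = 602.3636

602.4 ms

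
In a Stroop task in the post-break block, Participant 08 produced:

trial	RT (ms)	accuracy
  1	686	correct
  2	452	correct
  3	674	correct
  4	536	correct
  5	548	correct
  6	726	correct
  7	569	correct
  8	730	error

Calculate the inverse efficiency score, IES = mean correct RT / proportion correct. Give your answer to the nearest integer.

684 ms

Correct trials (n=7): 686, 452, 674, 536, 548, 726, 569
Mean correct RT = 4191/7 = 598.7143 ms
Proportion correct = 7/8
IES = 598.7143 / (7/8) = 684.245 ms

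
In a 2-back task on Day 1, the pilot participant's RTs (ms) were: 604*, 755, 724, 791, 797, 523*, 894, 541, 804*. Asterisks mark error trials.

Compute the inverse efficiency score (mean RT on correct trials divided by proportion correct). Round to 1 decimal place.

Correct trials (n=6): 755, 724, 791, 797, 894, 541
Mean correct RT = 4502/6 = 750.3333 ms
Proportion correct = 6/9
IES = 750.3333 / (6/9) = 1125.500 ms

1125.5 ms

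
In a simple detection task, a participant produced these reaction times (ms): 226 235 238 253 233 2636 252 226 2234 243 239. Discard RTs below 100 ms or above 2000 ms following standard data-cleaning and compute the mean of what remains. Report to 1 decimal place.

238.3 ms

Excluded: 2234, 2636
Retained (n=9): Σ = 2145
Mean = 2145/9 = 238.3333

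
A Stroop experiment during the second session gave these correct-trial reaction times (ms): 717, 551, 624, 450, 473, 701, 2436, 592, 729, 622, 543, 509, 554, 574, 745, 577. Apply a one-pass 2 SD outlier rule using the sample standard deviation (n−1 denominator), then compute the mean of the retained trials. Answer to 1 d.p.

n = 16, ΣRT = 11397, M = 712.312
Σ(x−M)² = 3287631.44; s = √(3287631.44/15) = 468.162
Cutoffs: 712.312 ± 2·468.162 → [-224.0, 1648.6]
Outside: 2436 → excluded.
Retained (n=15): Σ = 8961, mean = 8961/15 = 597.400

597.4 ms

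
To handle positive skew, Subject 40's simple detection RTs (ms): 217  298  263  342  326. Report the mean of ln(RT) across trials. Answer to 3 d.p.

ln(RT): 5.3799, 5.6971, 5.5722, 5.8348, 5.7869
Σ ln(RT) = 28.2709
Mean = 28.2709/5 = 5.65417

5.654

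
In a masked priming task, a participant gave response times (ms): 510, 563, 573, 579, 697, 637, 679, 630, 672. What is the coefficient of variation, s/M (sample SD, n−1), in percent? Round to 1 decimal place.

10.2%

n = 9, Σ = 5540, M = 615.5556
Σ(x−M)² = 31564.222; s = √(31564.222/8) = 62.8134
CV = 62.8134 / 615.5556 = 0.10204 = 10.204%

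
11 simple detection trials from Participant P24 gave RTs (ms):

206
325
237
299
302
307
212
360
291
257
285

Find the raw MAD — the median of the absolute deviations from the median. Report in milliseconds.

34 ms

Sorted: 206, 212, 237, 257, 285, 291, 299, 302, 307, 325, 360 → median = 291
|x − 291|: 85, 34, 54, 8, 11, 16, 79, 69, 0, 34, 6
Sorted deviations: 0, 6, 8, 11, 16, 34, 34, 54, 69, 79, 85 → MAD = 34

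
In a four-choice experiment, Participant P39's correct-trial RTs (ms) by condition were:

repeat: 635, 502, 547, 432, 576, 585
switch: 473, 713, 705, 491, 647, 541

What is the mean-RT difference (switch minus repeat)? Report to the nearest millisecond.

M(repeat) = 3277/6 = 546.167
M(switch) = 3570/6 = 595.000
Difference = 595.000 − 546.167 = 48.833 ms

49 ms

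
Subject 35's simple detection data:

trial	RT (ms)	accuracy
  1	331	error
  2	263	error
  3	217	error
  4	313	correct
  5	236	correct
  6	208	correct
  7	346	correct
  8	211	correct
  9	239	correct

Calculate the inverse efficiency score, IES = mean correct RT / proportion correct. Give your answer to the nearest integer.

Correct trials (n=6): 313, 236, 208, 346, 211, 239
Mean correct RT = 1553/6 = 258.8333 ms
Proportion correct = 6/9
IES = 258.8333 / (6/9) = 388.250 ms

388 ms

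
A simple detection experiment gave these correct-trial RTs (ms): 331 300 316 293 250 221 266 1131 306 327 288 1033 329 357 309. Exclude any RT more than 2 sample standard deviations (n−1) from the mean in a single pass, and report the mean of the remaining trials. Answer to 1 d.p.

n = 15, ΣRT = 6057, M = 403.800
Σ(x−M)² = 1082476.40; s = √(1082476.40/14) = 278.064
Cutoffs: 403.800 ± 2·278.064 → [-152.3, 959.9]
Outside: 1033, 1131 → excluded.
Retained (n=13): Σ = 3893, mean = 3893/13 = 299.462

299.5 ms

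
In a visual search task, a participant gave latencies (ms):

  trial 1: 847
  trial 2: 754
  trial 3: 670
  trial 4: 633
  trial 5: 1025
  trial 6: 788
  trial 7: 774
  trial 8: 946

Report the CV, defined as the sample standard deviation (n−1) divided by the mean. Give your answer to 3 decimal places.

n = 8, Σ = 6437, M = 804.6250
Σ(x−M)² = 121703.875; s = √(121703.875/7) = 131.8570
CV = 131.8570 / 804.6250 = 0.16387

0.164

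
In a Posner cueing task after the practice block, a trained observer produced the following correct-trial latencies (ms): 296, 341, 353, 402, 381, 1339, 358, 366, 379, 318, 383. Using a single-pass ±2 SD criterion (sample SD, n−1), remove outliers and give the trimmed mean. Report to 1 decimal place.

357.7 ms

n = 11, ΣRT = 4916, M = 446.909
Σ(x−M)² = 884760.91; s = √(884760.91/10) = 297.449
Cutoffs: 446.909 ± 2·297.449 → [-148.0, 1041.8]
Outside: 1339 → excluded.
Retained (n=10): Σ = 3577, mean = 3577/10 = 357.700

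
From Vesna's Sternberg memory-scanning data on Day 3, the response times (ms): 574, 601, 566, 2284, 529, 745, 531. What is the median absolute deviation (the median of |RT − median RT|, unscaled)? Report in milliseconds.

Sorted: 529, 531, 566, 574, 601, 745, 2284 → median = 574
|x − 574|: 0, 27, 8, 1710, 45, 171, 43
Sorted deviations: 0, 8, 27, 43, 45, 171, 1710 → MAD = 43

43 ms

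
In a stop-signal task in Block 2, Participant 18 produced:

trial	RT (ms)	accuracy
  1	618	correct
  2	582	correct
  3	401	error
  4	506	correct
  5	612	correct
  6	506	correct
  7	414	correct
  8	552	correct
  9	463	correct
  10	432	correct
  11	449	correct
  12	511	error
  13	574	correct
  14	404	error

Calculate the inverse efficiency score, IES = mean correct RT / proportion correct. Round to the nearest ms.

Correct trials (n=11): 618, 582, 506, 612, 506, 414, 552, 463, 432, 449, 574
Mean correct RT = 5708/11 = 518.9091 ms
Proportion correct = 11/14
IES = 518.9091 / (11/14) = 660.430 ms

660 ms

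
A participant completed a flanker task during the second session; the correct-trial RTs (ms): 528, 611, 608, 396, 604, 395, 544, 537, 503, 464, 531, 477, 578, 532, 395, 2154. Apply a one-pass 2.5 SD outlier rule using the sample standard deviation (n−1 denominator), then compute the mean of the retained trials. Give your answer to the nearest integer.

n = 16, ΣRT = 9857, M = 616.062
Σ(x−M)² = 2601846.94; s = √(2601846.94/15) = 416.481
Cutoffs: 616.062 ± 2.5·416.481 → [-425.1, 1657.3]
Outside: 2154 → excluded.
Retained (n=15): Σ = 7703, mean = 7703/15 = 513.533

514 ms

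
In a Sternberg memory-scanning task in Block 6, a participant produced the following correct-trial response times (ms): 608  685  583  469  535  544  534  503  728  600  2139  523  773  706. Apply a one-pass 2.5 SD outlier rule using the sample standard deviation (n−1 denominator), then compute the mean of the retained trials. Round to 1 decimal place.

599.3 ms

n = 14, ΣRT = 9930, M = 709.286
Σ(x−M)² = 2310656.86; s = √(2310656.86/13) = 421.596
Cutoffs: 709.286 ± 2.5·421.596 → [-344.7, 1763.3]
Outside: 2139 → excluded.
Retained (n=13): Σ = 7791, mean = 7791/13 = 599.308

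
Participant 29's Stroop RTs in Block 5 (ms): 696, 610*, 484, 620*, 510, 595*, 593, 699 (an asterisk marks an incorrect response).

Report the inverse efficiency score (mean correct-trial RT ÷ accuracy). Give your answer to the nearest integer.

Correct trials (n=5): 696, 484, 510, 593, 699
Mean correct RT = 2982/5 = 596.4000 ms
Proportion correct = 5/8
IES = 596.4000 / (5/8) = 954.240 ms

954 ms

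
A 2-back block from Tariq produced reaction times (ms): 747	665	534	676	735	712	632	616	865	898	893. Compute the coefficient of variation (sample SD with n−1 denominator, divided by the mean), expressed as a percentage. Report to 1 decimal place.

16.4%

n = 11, Σ = 7973, M = 724.8182
Σ(x−M)² = 141517.636; s = √(141517.636/10) = 118.9612
CV = 118.9612 / 724.8182 = 0.16413 = 16.413%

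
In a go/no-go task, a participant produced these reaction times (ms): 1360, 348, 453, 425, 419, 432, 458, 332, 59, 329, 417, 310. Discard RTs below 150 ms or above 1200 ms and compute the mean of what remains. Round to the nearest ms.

Excluded: 59, 1360
Retained (n=10): Σ = 3923
Mean = 3923/10 = 392.3000

392 ms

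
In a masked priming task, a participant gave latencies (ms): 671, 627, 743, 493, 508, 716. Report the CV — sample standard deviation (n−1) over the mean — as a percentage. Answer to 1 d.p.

n = 6, Σ = 3758, M = 626.3333
Σ(x−M)² = 55427.333; s = √(55427.333/5) = 105.2875
CV = 105.2875 / 626.3333 = 0.16810 = 16.810%

16.8%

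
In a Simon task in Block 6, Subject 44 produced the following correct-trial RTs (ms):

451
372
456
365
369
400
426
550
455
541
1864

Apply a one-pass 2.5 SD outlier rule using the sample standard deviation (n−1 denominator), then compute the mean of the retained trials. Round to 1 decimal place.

n = 11, ΣRT = 6249, M = 568.091
Σ(x−M)² = 1887284.91; s = √(1887284.91/10) = 434.429
Cutoffs: 568.091 ± 2.5·434.429 → [-518.0, 1654.2]
Outside: 1864 → excluded.
Retained (n=10): Σ = 4385, mean = 4385/10 = 438.500

438.5 ms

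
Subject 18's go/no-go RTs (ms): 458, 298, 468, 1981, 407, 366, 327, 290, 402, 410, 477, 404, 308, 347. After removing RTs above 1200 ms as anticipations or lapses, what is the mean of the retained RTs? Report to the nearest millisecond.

Excluded: 1981
Retained (n=13): Σ = 4962
Mean = 4962/13 = 381.6923

382 ms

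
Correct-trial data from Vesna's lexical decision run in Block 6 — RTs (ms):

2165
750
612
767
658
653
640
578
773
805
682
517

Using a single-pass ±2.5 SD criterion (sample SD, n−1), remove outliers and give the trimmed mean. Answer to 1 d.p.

675.9 ms

n = 12, ΣRT = 9600, M = 800.000
Σ(x−M)² = 2113582.00; s = √(2113582.00/11) = 438.342
Cutoffs: 800.000 ± 2.5·438.342 → [-295.9, 1895.9]
Outside: 2165 → excluded.
Retained (n=11): Σ = 7435, mean = 7435/11 = 675.909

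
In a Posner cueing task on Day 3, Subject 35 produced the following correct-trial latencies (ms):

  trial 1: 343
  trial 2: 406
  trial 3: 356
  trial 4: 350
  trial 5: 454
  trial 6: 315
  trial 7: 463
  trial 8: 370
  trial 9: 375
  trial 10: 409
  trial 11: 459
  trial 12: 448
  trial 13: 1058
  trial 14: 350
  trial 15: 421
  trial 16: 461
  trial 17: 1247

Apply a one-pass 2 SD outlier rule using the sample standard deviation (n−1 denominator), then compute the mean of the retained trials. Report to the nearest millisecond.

399 ms

n = 17, ΣRT = 8285, M = 487.353
Σ(x−M)² = 1056537.88; s = √(1056537.88/16) = 256.970
Cutoffs: 487.353 ± 2·256.970 → [-26.6, 1001.3]
Outside: 1058, 1247 → excluded.
Retained (n=15): Σ = 5980, mean = 5980/15 = 398.667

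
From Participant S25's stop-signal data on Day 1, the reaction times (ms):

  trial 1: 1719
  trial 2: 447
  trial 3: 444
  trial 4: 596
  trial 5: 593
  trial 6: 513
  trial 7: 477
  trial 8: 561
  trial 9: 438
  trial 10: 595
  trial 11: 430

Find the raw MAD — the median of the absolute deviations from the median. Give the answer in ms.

Sorted: 430, 438, 444, 447, 477, 513, 561, 593, 595, 596, 1719 → median = 513
|x − 513|: 1206, 66, 69, 83, 80, 0, 36, 48, 75, 82, 83
Sorted deviations: 0, 36, 48, 66, 69, 75, 80, 82, 83, 83, 1206 → MAD = 75

75 ms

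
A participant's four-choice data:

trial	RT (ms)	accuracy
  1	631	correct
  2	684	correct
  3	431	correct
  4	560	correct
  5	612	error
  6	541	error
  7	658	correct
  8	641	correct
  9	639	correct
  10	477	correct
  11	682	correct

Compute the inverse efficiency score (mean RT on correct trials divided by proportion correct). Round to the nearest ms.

Correct trials (n=9): 631, 684, 431, 560, 658, 641, 639, 477, 682
Mean correct RT = 5403/9 = 600.3333 ms
Proportion correct = 9/11
IES = 600.3333 / (9/11) = 733.741 ms

734 ms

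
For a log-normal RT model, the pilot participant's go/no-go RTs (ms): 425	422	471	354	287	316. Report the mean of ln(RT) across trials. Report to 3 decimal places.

5.923

ln(RT): 6.0521, 6.0450, 6.1549, 5.8693, 5.6595, 5.7557
Σ ln(RT) = 35.5365
Mean = 35.5365/6 = 5.92275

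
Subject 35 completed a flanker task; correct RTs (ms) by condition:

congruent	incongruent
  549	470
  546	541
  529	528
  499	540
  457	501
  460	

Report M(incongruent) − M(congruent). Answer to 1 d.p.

M(congruent) = 3040/6 = 506.667
M(incongruent) = 2580/5 = 516.000
Difference = 516.000 − 506.667 = 9.333 ms

9.3 ms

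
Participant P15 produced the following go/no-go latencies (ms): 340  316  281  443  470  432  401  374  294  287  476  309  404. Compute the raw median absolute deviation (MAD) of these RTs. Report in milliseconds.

65 ms

Sorted: 281, 287, 294, 309, 316, 340, 374, 401, 404, 432, 443, 470, 476 → median = 374
|x − 374|: 34, 58, 93, 69, 96, 58, 27, 0, 80, 87, 102, 65, 30
Sorted deviations: 0, 27, 30, 34, 58, 58, 65, 69, 80, 87, 93, 96, 102 → MAD = 65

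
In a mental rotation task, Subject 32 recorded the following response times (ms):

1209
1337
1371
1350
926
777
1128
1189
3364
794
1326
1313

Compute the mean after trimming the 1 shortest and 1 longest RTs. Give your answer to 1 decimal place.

1194.3 ms

Sorted: 777, 794, 926, 1128, 1189, 1209, 1313, 1326, 1337, 1350, 1371, 3364
Drop lowest 1 (777) and highest 1 (3364)
Remaining (n=10): Σ = 11943, mean = 11943/10 = 1194.300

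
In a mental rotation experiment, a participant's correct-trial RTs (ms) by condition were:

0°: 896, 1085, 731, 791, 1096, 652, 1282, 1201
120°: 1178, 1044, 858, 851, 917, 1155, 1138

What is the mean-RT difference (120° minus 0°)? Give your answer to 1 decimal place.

53.4 ms

M(0°) = 7734/8 = 966.750
M(120°) = 7141/7 = 1020.143
Difference = 1020.143 − 966.750 = 53.393 ms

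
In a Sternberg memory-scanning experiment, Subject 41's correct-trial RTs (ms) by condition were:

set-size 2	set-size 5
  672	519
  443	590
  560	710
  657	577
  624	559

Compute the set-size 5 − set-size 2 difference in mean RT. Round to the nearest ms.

0 ms

M(set-size 2) = 2956/5 = 591.200
M(set-size 5) = 2955/5 = 591.000
Difference = 591.000 − 591.200 = -0.200 ms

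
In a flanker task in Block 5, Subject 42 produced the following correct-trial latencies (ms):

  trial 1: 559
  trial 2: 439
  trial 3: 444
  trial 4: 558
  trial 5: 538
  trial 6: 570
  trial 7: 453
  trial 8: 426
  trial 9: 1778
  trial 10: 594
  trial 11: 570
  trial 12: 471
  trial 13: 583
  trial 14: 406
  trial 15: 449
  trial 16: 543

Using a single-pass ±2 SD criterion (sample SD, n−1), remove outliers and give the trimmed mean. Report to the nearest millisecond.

n = 16, ΣRT = 9381, M = 586.312
Σ(x−M)² = 1576569.44; s = √(1576569.44/15) = 324.198
Cutoffs: 586.312 ± 2·324.198 → [-62.1, 1234.7]
Outside: 1778 → excluded.
Retained (n=15): Σ = 7603, mean = 7603/15 = 506.867

507 ms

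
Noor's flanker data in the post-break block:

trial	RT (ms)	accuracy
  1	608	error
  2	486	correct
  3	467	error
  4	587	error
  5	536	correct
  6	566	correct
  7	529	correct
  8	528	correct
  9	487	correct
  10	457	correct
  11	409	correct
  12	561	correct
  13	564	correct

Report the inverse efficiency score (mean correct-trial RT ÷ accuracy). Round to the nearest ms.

666 ms

Correct trials (n=10): 486, 536, 566, 529, 528, 487, 457, 409, 561, 564
Mean correct RT = 5123/10 = 512.3000 ms
Proportion correct = 10/13
IES = 512.3000 / (10/13) = 665.990 ms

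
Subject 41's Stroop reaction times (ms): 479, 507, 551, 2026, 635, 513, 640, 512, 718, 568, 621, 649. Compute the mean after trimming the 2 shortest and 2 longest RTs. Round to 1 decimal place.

Sorted: 479, 507, 512, 513, 551, 568, 621, 635, 640, 649, 718, 2026
Drop lowest 2 (479, 507) and highest 2 (718, 2026)
Remaining (n=8): Σ = 4689, mean = 4689/8 = 586.125

586.1 ms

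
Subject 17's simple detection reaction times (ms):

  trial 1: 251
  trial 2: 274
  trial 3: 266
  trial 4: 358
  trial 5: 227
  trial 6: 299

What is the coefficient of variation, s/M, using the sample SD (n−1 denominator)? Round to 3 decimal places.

n = 6, Σ = 1675, M = 279.1667
Σ(x−M)² = 10322.833; s = √(10322.833/5) = 45.4375
CV = 45.4375 / 279.1667 = 0.16276

0.163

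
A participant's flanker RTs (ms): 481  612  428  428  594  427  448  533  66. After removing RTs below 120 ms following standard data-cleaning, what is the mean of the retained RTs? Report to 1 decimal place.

Excluded: 66
Retained (n=8): Σ = 3951
Mean = 3951/8 = 493.8750

493.9 ms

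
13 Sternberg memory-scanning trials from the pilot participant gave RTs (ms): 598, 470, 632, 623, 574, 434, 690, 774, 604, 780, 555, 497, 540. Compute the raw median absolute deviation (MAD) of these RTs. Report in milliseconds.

58 ms

Sorted: 434, 470, 497, 540, 555, 574, 598, 604, 623, 632, 690, 774, 780 → median = 598
|x − 598|: 0, 128, 34, 25, 24, 164, 92, 176, 6, 182, 43, 101, 58
Sorted deviations: 0, 6, 24, 25, 34, 43, 58, 92, 101, 128, 164, 176, 182 → MAD = 58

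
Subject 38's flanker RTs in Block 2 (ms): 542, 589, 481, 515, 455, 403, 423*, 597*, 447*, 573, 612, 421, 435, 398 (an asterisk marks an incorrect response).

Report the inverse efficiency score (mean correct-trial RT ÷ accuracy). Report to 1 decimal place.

Correct trials (n=11): 542, 589, 481, 515, 455, 403, 573, 612, 421, 435, 398
Mean correct RT = 5424/11 = 493.0909 ms
Proportion correct = 11/14
IES = 493.0909 / (11/14) = 627.570 ms

627.6 ms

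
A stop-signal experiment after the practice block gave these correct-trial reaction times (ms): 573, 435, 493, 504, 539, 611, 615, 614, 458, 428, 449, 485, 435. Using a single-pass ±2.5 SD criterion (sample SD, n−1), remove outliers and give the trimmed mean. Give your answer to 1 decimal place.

510.7 ms

n = 13, ΣRT = 6639, M = 510.692
Σ(x−M)² = 62194.77; s = √(62194.77/12) = 71.992
Cutoffs: 510.692 ± 2.5·71.992 → [330.7, 690.7]
No RTs fall outside the cutoffs; all 13 retained. Mean = 6639/13 = 510.692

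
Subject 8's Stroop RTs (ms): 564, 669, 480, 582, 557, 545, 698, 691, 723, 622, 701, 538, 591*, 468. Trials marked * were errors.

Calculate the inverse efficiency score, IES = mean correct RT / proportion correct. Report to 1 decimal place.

Correct trials (n=13): 564, 669, 480, 582, 557, 545, 698, 691, 723, 622, 701, 538, 468
Mean correct RT = 7838/13 = 602.9231 ms
Proportion correct = 13/14
IES = 602.9231 / (13/14) = 649.302 ms

649.3 ms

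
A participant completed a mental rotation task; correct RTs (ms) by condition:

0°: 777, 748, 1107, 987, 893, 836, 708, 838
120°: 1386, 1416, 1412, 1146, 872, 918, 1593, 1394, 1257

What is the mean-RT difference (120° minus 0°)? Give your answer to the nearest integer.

M(0°) = 6894/8 = 861.750
M(120°) = 11394/9 = 1266.000
Difference = 1266.000 − 861.750 = 404.250 ms

404 ms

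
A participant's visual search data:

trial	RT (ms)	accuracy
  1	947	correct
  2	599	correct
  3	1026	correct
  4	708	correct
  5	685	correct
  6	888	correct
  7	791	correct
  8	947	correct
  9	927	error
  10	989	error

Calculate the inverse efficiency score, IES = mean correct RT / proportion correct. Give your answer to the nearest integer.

Correct trials (n=8): 947, 599, 1026, 708, 685, 888, 791, 947
Mean correct RT = 6591/8 = 823.8750 ms
Proportion correct = 8/10
IES = 823.8750 / (8/10) = 1029.844 ms

1030 ms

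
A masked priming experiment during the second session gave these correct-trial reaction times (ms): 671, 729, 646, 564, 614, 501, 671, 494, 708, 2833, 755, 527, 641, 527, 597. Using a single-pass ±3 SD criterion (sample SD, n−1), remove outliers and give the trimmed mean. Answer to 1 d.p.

n = 15, ΣRT = 11478, M = 765.200
Σ(x−M)² = 4676328.40; s = √(4676328.40/14) = 577.948
Cutoffs: 765.200 ± 3·577.948 → [-968.6, 2499.0]
Outside: 2833 → excluded.
Retained (n=14): Σ = 8645, mean = 8645/14 = 617.500

617.5 ms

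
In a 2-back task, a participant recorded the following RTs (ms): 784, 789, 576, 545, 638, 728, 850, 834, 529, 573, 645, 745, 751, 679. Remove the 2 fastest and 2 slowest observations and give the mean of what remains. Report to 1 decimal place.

Sorted: 529, 545, 573, 576, 638, 645, 679, 728, 745, 751, 784, 789, 834, 850
Drop lowest 2 (529, 545) and highest 2 (834, 850)
Remaining (n=10): Σ = 6908, mean = 6908/10 = 690.800

690.8 ms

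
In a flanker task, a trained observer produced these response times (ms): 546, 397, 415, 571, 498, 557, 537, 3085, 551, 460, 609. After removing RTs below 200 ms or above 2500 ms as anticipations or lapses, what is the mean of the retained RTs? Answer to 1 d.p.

514.1 ms

Excluded: 3085
Retained (n=10): Σ = 5141
Mean = 5141/10 = 514.1000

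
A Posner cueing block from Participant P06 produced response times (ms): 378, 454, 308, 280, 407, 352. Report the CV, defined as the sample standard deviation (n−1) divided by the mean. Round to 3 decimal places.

0.176

n = 6, Σ = 2179, M = 363.1667
Σ(x−M)² = 20476.833; s = √(20476.833/5) = 63.9951
CV = 63.9951 / 363.1667 = 0.17621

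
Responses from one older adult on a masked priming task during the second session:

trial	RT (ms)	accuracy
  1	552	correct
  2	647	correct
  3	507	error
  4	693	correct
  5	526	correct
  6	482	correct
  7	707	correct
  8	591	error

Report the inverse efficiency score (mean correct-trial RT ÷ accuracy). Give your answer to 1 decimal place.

801.6 ms

Correct trials (n=6): 552, 647, 693, 526, 482, 707
Mean correct RT = 3607/6 = 601.1667 ms
Proportion correct = 6/8
IES = 601.1667 / (6/8) = 801.556 ms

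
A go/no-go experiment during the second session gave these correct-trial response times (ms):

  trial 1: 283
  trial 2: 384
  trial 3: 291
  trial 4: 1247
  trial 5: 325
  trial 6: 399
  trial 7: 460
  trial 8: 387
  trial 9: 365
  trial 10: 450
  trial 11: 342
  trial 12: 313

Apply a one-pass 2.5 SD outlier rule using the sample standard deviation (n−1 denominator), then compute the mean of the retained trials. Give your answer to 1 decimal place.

n = 12, ΣRT = 5246, M = 437.167
Σ(x−M)² = 750711.67; s = √(750711.67/11) = 261.240
Cutoffs: 437.167 ± 2.5·261.240 → [-215.9, 1090.3]
Outside: 1247 → excluded.
Retained (n=11): Σ = 3999, mean = 3999/11 = 363.545

363.5 ms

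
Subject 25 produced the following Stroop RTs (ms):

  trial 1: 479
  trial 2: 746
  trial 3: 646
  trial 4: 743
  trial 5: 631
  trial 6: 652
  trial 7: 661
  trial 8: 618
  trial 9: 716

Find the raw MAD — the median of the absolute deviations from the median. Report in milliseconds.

34 ms

Sorted: 479, 618, 631, 646, 652, 661, 716, 743, 746 → median = 652
|x − 652|: 173, 94, 6, 91, 21, 0, 9, 34, 64
Sorted deviations: 0, 6, 9, 21, 34, 64, 91, 94, 173 → MAD = 34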